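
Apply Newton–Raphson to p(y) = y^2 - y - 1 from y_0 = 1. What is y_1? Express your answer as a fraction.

2

p'(y) = 2y - 1.
p(1) = -1, p'(1) = 1, so y_1 = 1 - (-1)/1 = 2.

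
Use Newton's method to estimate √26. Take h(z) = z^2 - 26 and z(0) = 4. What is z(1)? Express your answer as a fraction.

21/4

h'(z) = 2z.
h(4) = -10, h'(4) = 8, so z(1) = 4 - (-10)/8 = 21/4.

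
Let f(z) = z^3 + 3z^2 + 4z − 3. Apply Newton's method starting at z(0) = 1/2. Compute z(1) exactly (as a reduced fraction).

f'(z) = 3z^2 + 6z + 4.
f(1/2) = −1/8, f'(1/2) = 31/4, so z(1) = (1/2) − (−1/8)/(31/4) = 16/31.

16/31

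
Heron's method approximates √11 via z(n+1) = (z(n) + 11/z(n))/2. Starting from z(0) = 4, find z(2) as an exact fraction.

z(1) = (4 + 11/4)/2 = 27/8.
z(2) = (27/8 + 11/(27/8))/2 = 1433/432.

1433/432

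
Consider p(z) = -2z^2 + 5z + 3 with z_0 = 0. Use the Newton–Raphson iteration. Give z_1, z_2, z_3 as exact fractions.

p'(z) = -4z + 5.
p(0) = 3, p'(0) = 5, so z_1 = 0 - 3/5 = -3/5.
p(-3/5) = -18/25, p'(-3/5) = 37/5, so z_2 = (-3/5) - (-18/25)/(37/5) = -93/185.
p(-93/185) = -648/34225, p'(-93/185) = 1297/185, so z_3 = (-93/185) - (-648/34225)/(1297/185) = -119973/239945.

z_1 = -3/5, z_2 = -93/185, z_3 = -119973/239945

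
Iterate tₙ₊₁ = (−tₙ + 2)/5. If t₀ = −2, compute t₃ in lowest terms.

44/125

t₁ = (−(−2) + 2)/5 = 4/5.
t₂ = (−(4/5) + 2)/5 = 6/25.
t₃ = (−(6/25) + 2)/5 = 44/125.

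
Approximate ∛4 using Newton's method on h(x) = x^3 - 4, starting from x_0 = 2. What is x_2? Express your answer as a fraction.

h'(x) = 3x^2.
h(2) = 4, h'(2) = 12, so x_1 = 2 - 4/12 = 5/3.
h(5/3) = 17/27, h'(5/3) = 25/3, so x_2 = (5/3) - (17/27)/(25/3) = 358/225.

358/225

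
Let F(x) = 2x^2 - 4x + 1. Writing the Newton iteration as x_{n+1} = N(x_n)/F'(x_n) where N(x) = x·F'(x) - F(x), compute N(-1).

1

F'(x) = 4x - 4.
N(x) = x·F'(x) - F(x) = x·(4x - 4) - (2x^2 - 4x + 1) = 2x^2 - 1.
N(-1) = 1.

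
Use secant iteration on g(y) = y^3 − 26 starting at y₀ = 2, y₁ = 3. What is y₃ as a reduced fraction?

28370/9577

g(2) = −18, g(3) = 1. y₂ = 3 − 1·(3 − 2)/(1 − (−18)) = 56/19.
g(3) = 1, g(56/19) = −2718/6859. y₃ = (56/19) − (−2718/6859)·((56/19) − 3)/((−2718/6859) − 1) = 28370/9577.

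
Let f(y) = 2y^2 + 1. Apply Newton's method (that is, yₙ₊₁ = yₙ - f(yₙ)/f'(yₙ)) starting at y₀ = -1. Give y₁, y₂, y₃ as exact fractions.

f'(y) = 4y.
f(-1) = 3, f'(-1) = -4, so y₁ = (-1) - 3/(-4) = -1/4.
f(-1/4) = 9/8, f'(-1/4) = -1, so y₂ = (-1/4) - (9/8)/(-1) = 7/8.
f(7/8) = 81/32, f'(7/8) = 7/2, so y₃ = (7/8) - (81/32)/(7/2) = 17/112.

y₁ = -1/4, y₂ = 7/8, y₃ = 17/112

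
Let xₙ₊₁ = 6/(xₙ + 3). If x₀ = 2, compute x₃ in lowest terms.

42/31

x₁ = 6/(2 + 3) = 6/5.
x₂ = 6/(6/5 + 3) = 10/7.
x₃ = 6/(10/7 + 3) = 42/31.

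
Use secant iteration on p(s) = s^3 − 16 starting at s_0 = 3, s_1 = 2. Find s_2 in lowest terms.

p(3) = 11, p(2) = −8. s_2 = 2 − (−8)·(2 − 3)/((−8) − 11) = 46/19.

46/19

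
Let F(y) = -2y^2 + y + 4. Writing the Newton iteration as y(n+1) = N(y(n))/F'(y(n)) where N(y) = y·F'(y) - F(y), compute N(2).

F'(y) = -4y + 1.
N(y) = y·F'(y) - F(y) = y·(-4y + 1) - (-2y^2 + y + 4) = -2y^2 - 4.
N(2) = -12.

-12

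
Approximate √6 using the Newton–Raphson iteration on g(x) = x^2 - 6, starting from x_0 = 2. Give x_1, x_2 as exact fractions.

g'(x) = 2x.
g(2) = -2, g'(2) = 4, so x_1 = 2 - (-2)/4 = 5/2.
g(5/2) = 1/4, g'(5/2) = 5, so x_2 = (5/2) - (1/4)/5 = 49/20.

x_1 = 5/2, x_2 = 49/20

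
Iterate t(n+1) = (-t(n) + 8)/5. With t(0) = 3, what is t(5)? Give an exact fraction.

833/625

t(1) = (-3 + 8)/5 = 1.
t(2) = (-1 + 8)/5 = 7/5.
t(3) = (-(7/5) + 8)/5 = 33/25.
t(4) = (-(33/25) + 8)/5 = 167/125.
t(5) = (-(167/125) + 8)/5 = 833/625.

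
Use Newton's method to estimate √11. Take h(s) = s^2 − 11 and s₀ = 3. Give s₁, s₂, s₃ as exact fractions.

s₁ = 10/3, s₂ = 199/60, s₃ = 79201/23880

h'(s) = 2s.
h(3) = −2, h'(3) = 6, so s₁ = 3 − (−2)/6 = 10/3.
h(10/3) = 1/9, h'(10/3) = 20/3, so s₂ = (10/3) − (1/9)/(20/3) = 199/60.
h(199/60) = 1/3600, h'(199/60) = 199/30, so s₃ = (199/60) − (1/3600)/(199/30) = 79201/23880.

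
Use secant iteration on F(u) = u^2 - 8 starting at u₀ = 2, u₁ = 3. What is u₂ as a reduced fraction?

14/5

F(2) = -4, F(3) = 1. u₂ = 3 - 1·(3 - 2)/(1 - (-4)) = 14/5.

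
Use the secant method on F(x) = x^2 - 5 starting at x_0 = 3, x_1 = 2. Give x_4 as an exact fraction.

F(3) = 4, F(2) = -1. x_2 = 2 - (-1)·(2 - 3)/((-1) - 4) = 11/5.
F(2) = -1, F(11/5) = -4/25. x_3 = (11/5) - (-4/25)·((11/5) - 2)/((-4/25) - (-1)) = 47/21.
F(11/5) = -4/25, F(47/21) = 4/441. x_4 = (47/21) - (4/441)·((47/21) - (11/5))/((4/441) - (-4/25)) = 521/233.

521/233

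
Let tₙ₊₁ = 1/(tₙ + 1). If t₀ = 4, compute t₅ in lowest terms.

17/28

t₁ = 1/(4 + 1) = 1/5.
t₂ = 1/(1/5 + 1) = 5/6.
t₃ = 1/(5/6 + 1) = 6/11.
t₄ = 1/(6/11 + 1) = 11/17.
t₅ = 1/(11/17 + 1) = 17/28.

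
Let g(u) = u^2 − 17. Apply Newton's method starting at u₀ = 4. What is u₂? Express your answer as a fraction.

2177/528

g'(u) = 2u.
g(4) = −1, g'(4) = 8, so u₁ = 4 − (−1)/8 = 33/8.
g(33/8) = 1/64, g'(33/8) = 33/4, so u₂ = (33/8) − (1/64)/(33/4) = 2177/528.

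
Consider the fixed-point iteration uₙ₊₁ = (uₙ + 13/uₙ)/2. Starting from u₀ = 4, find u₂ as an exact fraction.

u₁ = (4 + 13/4)/2 = 29/8.
u₂ = (29/8 + 13/(29/8))/2 = 1673/464.

1673/464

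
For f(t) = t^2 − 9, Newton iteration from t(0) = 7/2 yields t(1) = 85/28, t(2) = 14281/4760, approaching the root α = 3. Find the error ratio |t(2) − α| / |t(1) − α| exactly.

t(1) − α = 85/28 − 3 = 1/28, so |t(1) − α| = 1/28.
t(2) − α = 14281/4760 − 3 = 1/4760, so |t(2) − α| = 1/4760.
Ratio = (1/4760) / (1/28) = 1/170.

1/170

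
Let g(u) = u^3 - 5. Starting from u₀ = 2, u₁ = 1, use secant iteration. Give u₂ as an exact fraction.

g(2) = 3, g(1) = -4. u₂ = 1 - (-4)·(1 - 2)/((-4) - 3) = 11/7.

11/7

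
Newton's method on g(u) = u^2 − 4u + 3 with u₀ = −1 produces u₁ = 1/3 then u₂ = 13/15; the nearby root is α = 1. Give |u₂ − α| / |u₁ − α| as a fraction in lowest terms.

u₁ − α = 1/3 − 1 = −2/3, so |u₁ − α| = 2/3.
u₂ − α = 13/15 − 1 = −2/15, so |u₂ − α| = 2/15.
Ratio = (2/15) / (2/3) = 1/5.

1/5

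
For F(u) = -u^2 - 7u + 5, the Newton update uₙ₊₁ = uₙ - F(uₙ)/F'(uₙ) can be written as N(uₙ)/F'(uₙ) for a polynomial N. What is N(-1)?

F'(u) = -2u - 7.
N(u) = u·F'(u) - F(u) = u·(-2u - 7) - (-u^2 - 7u + 5) = -u^2 - 5.
N(-1) = -6.

-6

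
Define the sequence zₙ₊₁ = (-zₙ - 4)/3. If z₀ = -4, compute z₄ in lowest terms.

-28/27

z₁ = (-(-4) - 4)/3 = 0.
z₂ = (-0 - 4)/3 = -4/3.
z₃ = (-(-4/3) - 4)/3 = -8/9.
z₄ = (-(-8/9) - 4)/3 = -28/27.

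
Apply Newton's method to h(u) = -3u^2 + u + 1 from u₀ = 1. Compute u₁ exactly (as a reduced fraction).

4/5

h'(u) = -6u + 1.
h(1) = -1, h'(1) = -5, so u₁ = 1 - (-1)/(-5) = 4/5.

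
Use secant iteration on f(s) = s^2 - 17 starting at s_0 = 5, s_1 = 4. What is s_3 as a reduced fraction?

f(5) = 8, f(4) = -1. s_2 = 4 - (-1)·(4 - 5)/((-1) - 8) = 37/9.
f(4) = -1, f(37/9) = -8/81. s_3 = (37/9) - (-8/81)·((37/9) - 4)/((-8/81) - (-1)) = 301/73.

301/73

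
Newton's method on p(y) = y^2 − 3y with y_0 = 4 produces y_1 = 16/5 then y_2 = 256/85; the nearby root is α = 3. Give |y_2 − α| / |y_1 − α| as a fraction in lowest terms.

1/17

y_1 − α = 16/5 − 3 = 1/5, so |y_1 − α| = 1/5.
y_2 − α = 256/85 − 3 = 1/85, so |y_2 − α| = 1/85.
Ratio = (1/85) / (1/5) = 1/17.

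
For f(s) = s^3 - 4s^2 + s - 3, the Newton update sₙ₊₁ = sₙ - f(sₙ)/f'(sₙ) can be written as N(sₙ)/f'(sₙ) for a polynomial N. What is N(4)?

67

f'(s) = 3s^2 - 8s + 1.
N(s) = s·f'(s) - f(s) = s·(3s^2 - 8s + 1) - (s^3 - 4s^2 + s - 3) = 2s^3 - 4s^2 + 3.
N(4) = 67.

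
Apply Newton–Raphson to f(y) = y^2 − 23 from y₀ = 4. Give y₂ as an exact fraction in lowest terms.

f'(y) = 2y.
f(4) = −7, f'(4) = 8, so y₁ = 4 − (−7)/8 = 39/8.
f(39/8) = 49/64, f'(39/8) = 39/4, so y₂ = (39/8) − (49/64)/(39/4) = 2993/624.

2993/624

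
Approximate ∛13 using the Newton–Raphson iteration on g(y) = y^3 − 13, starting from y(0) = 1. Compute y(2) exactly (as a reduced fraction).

263/75

g'(y) = 3y^2.
g(1) = −12, g'(1) = 3, so y(1) = 1 − (−12)/3 = 5.
g(5) = 112, g'(5) = 75, so y(2) = 5 − 112/75 = 263/75.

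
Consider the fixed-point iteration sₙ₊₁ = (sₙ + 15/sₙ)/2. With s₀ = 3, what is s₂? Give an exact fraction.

s₁ = (3 + 15/3)/2 = 4.
s₂ = (4 + 15/4)/2 = 31/8.

31/8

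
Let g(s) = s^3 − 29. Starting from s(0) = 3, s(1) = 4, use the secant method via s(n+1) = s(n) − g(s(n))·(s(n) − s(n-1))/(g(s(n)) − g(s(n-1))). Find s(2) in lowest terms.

g(3) = −2, g(4) = 35. s(2) = 4 − 35·(4 − 3)/(35 − (−2)) = 113/37.

113/37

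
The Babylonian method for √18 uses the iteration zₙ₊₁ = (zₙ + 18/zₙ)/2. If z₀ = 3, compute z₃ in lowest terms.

577/136

z₁ = (3 + 18/3)/2 = 9/2.
z₂ = (9/2 + 18/(9/2))/2 = 17/4.
z₃ = (17/4 + 18/(17/4))/2 = 577/136.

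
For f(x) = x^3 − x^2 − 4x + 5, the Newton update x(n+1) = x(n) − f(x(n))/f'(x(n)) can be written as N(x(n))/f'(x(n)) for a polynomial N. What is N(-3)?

f'(x) = 3x^2 − 2x − 4.
N(x) = x·f'(x) − f(x) = x·(3x^2 − 2x − 4) − (x^3 − x^2 − 4x + 5) = 2x^3 − x^2 − 5.
N(-3) = −68.

−68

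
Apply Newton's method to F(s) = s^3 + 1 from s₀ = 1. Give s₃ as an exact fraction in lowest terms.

−31979/16875

F'(s) = 3s^2.
F(1) = 2, F'(1) = 3, so s₁ = 1 − 2/3 = 1/3.
F(1/3) = 28/27, F'(1/3) = 1/3, so s₂ = (1/3) − (28/27)/(1/3) = −25/9.
F(−25/9) = −14896/729, F'(−25/9) = 625/27, so s₃ = (−25/9) − (−14896/729)/(625/27) = −31979/16875.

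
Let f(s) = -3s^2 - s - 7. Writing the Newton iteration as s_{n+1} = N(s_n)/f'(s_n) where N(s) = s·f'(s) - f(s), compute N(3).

f'(s) = -6s - 1.
N(s) = s·f'(s) - f(s) = s·(-6s - 1) - (-3s^2 - s - 7) = -3s^2 + 7.
N(3) = -20.

-20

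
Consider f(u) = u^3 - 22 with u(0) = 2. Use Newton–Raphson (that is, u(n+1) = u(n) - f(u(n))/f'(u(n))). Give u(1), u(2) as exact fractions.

f'(u) = 3u^2.
f(2) = -14, f'(2) = 12, so u(1) = 2 - (-14)/12 = 19/6.
f(19/6) = 2107/216, f'(19/6) = 361/12, so u(2) = (19/6) - (2107/216)/(361/12) = 9235/3249.

u(1) = 19/6, u(2) = 9235/3249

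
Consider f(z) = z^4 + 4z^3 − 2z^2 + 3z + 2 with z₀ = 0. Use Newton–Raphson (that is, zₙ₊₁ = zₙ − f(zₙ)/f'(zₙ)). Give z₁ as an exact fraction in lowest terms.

−2/3

f'(z) = 4z^3 + 12z^2 − 4z + 3.
f(0) = 2, f'(0) = 3, so z₁ = 0 − 2/3 = −2/3.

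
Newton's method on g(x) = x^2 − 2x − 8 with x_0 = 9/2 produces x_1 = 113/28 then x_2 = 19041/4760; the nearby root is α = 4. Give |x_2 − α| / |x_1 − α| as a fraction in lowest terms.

x_1 − α = 113/28 − 4 = 1/28, so |x_1 − α| = 1/28.
x_2 − α = 19041/4760 − 4 = 1/4760, so |x_2 − α| = 1/4760.
Ratio = (1/4760) / (1/28) = 1/170.

1/170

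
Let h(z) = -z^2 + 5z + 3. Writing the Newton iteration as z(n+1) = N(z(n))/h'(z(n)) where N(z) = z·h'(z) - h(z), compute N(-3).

-12

h'(z) = -2z + 5.
N(z) = z·h'(z) - h(z) = z·(-2z + 5) - (-z^2 + 5z + 3) = -z^2 - 3.
N(-3) = -12.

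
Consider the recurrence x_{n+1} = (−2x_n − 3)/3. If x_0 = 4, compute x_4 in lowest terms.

x_1 = (−2·4 − 3)/3 = −11/3.
x_2 = (−2·(−11/3) − 3)/3 = 13/9.
x_3 = (−2·(13/9) − 3)/3 = −53/27.
x_4 = (−2·(−53/27) − 3)/3 = 25/81.

25/81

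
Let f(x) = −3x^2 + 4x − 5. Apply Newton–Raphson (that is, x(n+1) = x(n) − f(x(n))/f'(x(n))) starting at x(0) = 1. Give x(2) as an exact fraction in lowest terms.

f'(x) = −6x + 4.
f(1) = −4, f'(1) = −2, so x(1) = 1 − (−4)/(−2) = −1.
f(−1) = −12, f'(−1) = 10, so x(2) = (−1) − (−12)/10 = 1/5.

1/5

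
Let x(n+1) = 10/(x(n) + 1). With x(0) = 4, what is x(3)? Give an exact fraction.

x(1) = 10/(4 + 1) = 2.
x(2) = 10/(2 + 1) = 10/3.
x(3) = 10/(10/3 + 1) = 30/13.

30/13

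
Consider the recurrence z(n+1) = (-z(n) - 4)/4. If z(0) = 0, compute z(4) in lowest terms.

-51/64

z(1) = (-0 - 4)/4 = -1.
z(2) = (-(-1) - 4)/4 = -3/4.
z(3) = (-(-3/4) - 4)/4 = -13/16.
z(4) = (-(-13/16) - 4)/4 = -51/64.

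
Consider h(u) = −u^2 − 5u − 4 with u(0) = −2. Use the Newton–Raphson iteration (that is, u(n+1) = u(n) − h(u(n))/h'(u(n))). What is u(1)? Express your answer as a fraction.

0

h'(u) = −2u − 5.
h(−2) = 2, h'(−2) = −1, so u(1) = (−2) − 2/(−1) = 0.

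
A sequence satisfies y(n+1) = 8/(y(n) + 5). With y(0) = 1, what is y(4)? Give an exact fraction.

y(1) = 8/(1 + 5) = 4/3.
y(2) = 8/(4/3 + 5) = 24/19.
y(3) = 8/(24/19 + 5) = 152/119.
y(4) = 8/(152/119 + 5) = 952/747.

952/747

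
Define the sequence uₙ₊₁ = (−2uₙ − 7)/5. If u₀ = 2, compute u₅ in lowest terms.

−3221/3125

u₁ = (−2·2 − 7)/5 = −11/5.
u₂ = (−2·(−11/5) − 7)/5 = −13/25.
u₃ = (−2·(−13/25) − 7)/5 = −149/125.
u₄ = (−2·(−149/125) − 7)/5 = −577/625.
u₅ = (−2·(−577/625) − 7)/5 = −3221/3125.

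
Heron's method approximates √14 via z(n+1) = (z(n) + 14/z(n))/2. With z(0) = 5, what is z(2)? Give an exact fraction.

2921/780

z(1) = (5 + 14/5)/2 = 39/10.
z(2) = (39/10 + 14/(39/10))/2 = 2921/780.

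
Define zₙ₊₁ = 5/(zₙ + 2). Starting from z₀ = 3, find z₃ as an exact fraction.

15/11

z₁ = 5/(3 + 2) = 1.
z₂ = 5/(1 + 2) = 5/3.
z₃ = 5/(5/3 + 2) = 15/11.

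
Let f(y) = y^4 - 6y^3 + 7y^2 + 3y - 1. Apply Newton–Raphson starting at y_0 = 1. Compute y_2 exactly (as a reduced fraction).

f'(y) = 4y^3 - 18y^2 + 14y + 3.
f(1) = 4, f'(1) = 3, so y_1 = 1 - 4/3 = -1/3.
f(-1/3) = -80/81, f'(-1/3) = -103/27, so y_2 = (-1/3) - (-80/81)/(-103/27) = -61/103.

-61/103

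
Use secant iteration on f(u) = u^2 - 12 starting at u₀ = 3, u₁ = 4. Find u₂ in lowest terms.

24/7

f(3) = -3, f(4) = 4. u₂ = 4 - 4·(4 - 3)/(4 - (-3)) = 24/7.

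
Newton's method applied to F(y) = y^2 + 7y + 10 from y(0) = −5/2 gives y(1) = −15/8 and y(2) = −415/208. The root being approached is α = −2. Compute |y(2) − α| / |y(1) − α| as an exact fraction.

y(1) − α = −15/8 − (−2) = −15/8 + 2 = 1/8, so |y(1) − α| = 1/8.
y(2) − α = −415/208 − (−2) = −415/208 + 2 = 1/208, so |y(2) − α| = 1/208.
Ratio = (1/208) / (1/8) = 1/26.

1/26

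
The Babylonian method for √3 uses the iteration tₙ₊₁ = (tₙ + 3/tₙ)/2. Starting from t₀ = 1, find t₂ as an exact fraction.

7/4

t₁ = (1 + 3/1)/2 = 2.
t₂ = (2 + 3/2)/2 = 7/4.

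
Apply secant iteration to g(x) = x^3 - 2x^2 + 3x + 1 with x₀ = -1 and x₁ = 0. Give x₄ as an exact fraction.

-118296/431597

g(-1) = -5, g(0) = 1. x₂ = 0 - 1·(0 - (-1))/(1 - (-5)) = -1/6.
g(0) = 1, g(-1/6) = 95/216. x₃ = (-1/6) - (95/216)·((-1/6) - 0)/((95/216) - 1) = -36/121.
g(-1/6) = 95/216, g(-36/121) = -169955/1771561. x₄ = (-36/121) - (-169955/1771561)·((-36/121) - (-1/6))/((-169955/1771561) - (95/216)) = -118296/431597.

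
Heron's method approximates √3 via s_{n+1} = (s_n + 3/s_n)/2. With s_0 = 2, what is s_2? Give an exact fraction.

97/56

s_1 = (2 + 3/2)/2 = 7/4.
s_2 = (7/4 + 3/(7/4))/2 = 97/56.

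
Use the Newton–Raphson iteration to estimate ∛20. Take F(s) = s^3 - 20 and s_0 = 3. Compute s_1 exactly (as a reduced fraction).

74/27

F'(s) = 3s^2.
F(3) = 7, F'(3) = 27, so s_1 = 3 - 7/27 = 74/27.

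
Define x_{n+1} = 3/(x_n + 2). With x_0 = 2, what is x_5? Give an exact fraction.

303/304

x_1 = 3/(2 + 2) = 3/4.
x_2 = 3/(3/4 + 2) = 12/11.
x_3 = 3/(12/11 + 2) = 33/34.
x_4 = 3/(33/34 + 2) = 102/101.
x_5 = 3/(102/101 + 2) = 303/304.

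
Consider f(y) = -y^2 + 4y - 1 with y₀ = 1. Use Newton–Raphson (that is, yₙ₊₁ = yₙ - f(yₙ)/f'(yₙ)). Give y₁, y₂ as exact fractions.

f'(y) = -2y + 4.
f(1) = 2, f'(1) = 2, so y₁ = 1 - 2/2 = 0.
f(0) = -1, f'(0) = 4, so y₂ = 0 - (-1)/4 = 1/4.

y₁ = 0, y₂ = 1/4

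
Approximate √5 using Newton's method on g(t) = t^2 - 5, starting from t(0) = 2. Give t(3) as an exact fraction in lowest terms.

g'(t) = 2t.
g(2) = -1, g'(2) = 4, so t(1) = 2 - (-1)/4 = 9/4.
g(9/4) = 1/16, g'(9/4) = 9/2, so t(2) = (9/4) - (1/16)/(9/2) = 161/72.
g(161/72) = 1/5184, g'(161/72) = 161/36, so t(3) = (161/72) - (1/5184)/(161/36) = 51841/23184.

51841/23184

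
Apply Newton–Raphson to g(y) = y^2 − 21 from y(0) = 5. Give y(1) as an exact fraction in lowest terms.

23/5

g'(y) = 2y.
g(5) = 4, g'(5) = 10, so y(1) = 5 − 4/10 = 23/5.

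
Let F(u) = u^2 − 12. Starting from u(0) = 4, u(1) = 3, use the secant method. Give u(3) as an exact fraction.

F(4) = 4, F(3) = −3. u(2) = 3 − (−3)·(3 − 4)/((−3) − 4) = 24/7.
F(3) = −3, F(24/7) = −12/49. u(3) = (24/7) − (−12/49)·((24/7) − 3)/((−12/49) − (−3)) = 52/15.

52/15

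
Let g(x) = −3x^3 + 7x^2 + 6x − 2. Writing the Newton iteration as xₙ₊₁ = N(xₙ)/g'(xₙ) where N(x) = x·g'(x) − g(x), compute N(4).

g'(x) = −9x^2 + 14x + 6.
N(x) = x·g'(x) − g(x) = x·(−9x^2 + 14x + 6) − (−3x^3 + 7x^2 + 6x − 2) = −6x^3 + 7x^2 + 2.
N(4) = −270.

−270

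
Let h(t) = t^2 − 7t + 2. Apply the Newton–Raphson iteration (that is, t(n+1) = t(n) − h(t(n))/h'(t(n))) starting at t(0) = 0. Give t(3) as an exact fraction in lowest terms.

h'(t) = 2t − 7.
h(0) = 2, h'(0) = −7, so t(1) = 0 − 2/(−7) = 2/7.
h(2/7) = 4/49, h'(2/7) = −45/7, so t(2) = (2/7) − (4/49)/(−45/7) = 94/315.
h(94/315) = 16/99225, h'(94/315) = −2017/315, so t(3) = (94/315) − (16/99225)/(−2017/315) = 189614/635355.

189614/635355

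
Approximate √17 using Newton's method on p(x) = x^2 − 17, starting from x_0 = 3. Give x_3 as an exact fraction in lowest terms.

p'(x) = 2x.
p(3) = −8, p'(3) = 6, so x_1 = 3 − (−8)/6 = 13/3.
p(13/3) = 16/9, p'(13/3) = 26/3, so x_2 = (13/3) − (16/9)/(26/3) = 161/39.
p(161/39) = 64/1521, p'(161/39) = 322/39, so x_3 = (161/39) − (64/1521)/(322/39) = 25889/6279.

25889/6279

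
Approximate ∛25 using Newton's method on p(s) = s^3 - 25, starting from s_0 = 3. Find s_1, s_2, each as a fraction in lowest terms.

p'(s) = 3s^2.
p(3) = 2, p'(3) = 27, so s_1 = 3 - 2/27 = 79/27.
p(79/27) = 964/19683, p'(79/27) = 6241/243, so s_2 = (79/27) - (964/19683)/(6241/243) = 1478153/505521.

s_1 = 79/27, s_2 = 1478153/505521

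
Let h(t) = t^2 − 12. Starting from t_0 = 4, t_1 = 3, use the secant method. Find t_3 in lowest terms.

h(4) = 4, h(3) = −3. t_2 = 3 − (−3)·(3 − 4)/((−3) − 4) = 24/7.
h(3) = −3, h(24/7) = −12/49. t_3 = (24/7) − (−12/49)·((24/7) − 3)/((−12/49) − (−3)) = 52/15.

52/15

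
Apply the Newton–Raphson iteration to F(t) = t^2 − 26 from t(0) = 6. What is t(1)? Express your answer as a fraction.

31/6

F'(t) = 2t.
F(6) = 10, F'(6) = 12, so t(1) = 6 − 10/12 = 31/6.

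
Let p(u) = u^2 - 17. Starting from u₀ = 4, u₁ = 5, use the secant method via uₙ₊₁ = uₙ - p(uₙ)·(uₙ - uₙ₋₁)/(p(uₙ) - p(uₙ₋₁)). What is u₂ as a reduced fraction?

p(4) = -1, p(5) = 8. u₂ = 5 - 8·(5 - 4)/(8 - (-1)) = 37/9.

37/9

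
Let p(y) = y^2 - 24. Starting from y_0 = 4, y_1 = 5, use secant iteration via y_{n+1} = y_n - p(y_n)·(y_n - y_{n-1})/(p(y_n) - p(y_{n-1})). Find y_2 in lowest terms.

44/9

p(4) = -8, p(5) = 1. y_2 = 5 - 1·(5 - 4)/(1 - (-8)) = 44/9.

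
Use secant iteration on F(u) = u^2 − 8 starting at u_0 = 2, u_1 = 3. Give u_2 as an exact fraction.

F(2) = −4, F(3) = 1. u_2 = 3 − 1·(3 − 2)/(1 − (−4)) = 14/5.

14/5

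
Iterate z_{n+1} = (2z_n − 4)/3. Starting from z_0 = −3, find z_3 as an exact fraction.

z_1 = (2·(−3) − 4)/3 = −10/3.
z_2 = (2·(−10/3) − 4)/3 = −32/9.
z_3 = (2·(−32/9) − 4)/3 = −100/27.

−100/27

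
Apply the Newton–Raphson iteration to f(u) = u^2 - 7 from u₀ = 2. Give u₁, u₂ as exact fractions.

u₁ = 11/4, u₂ = 233/88

f'(u) = 2u.
f(2) = -3, f'(2) = 4, so u₁ = 2 - (-3)/4 = 11/4.
f(11/4) = 9/16, f'(11/4) = 11/2, so u₂ = (11/4) - (9/16)/(11/2) = 233/88.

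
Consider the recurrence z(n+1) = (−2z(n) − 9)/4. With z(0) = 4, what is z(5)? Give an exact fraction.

−107/64

z(1) = (−2·4 − 9)/4 = −17/4.
z(2) = (−2·(−17/4) − 9)/4 = −1/8.
z(3) = (−2·(−1/8) − 9)/4 = −35/16.
z(4) = (−2·(−35/16) − 9)/4 = −37/32.
z(5) = (−2·(−37/32) − 9)/4 = −107/64.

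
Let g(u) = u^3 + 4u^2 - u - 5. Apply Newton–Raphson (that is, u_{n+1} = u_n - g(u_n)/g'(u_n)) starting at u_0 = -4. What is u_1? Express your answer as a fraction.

-59/15

g'(u) = 3u^2 + 8u - 1.
g(-4) = -1, g'(-4) = 15, so u_1 = (-4) - (-1)/15 = -59/15.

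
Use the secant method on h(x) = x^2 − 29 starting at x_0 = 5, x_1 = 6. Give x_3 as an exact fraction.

673/125

h(5) = −4, h(6) = 7. x_2 = 6 − 7·(6 − 5)/(7 − (−4)) = 59/11.
h(6) = 7, h(59/11) = −28/121. x_3 = (59/11) − (−28/121)·((59/11) − 6)/((−28/121) − 7) = 673/125.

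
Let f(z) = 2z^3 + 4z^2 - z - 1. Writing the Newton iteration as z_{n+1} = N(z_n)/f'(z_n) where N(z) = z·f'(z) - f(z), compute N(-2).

-15

f'(z) = 6z^2 + 8z - 1.
N(z) = z·f'(z) - f(z) = z·(6z^2 + 8z - 1) - (2z^3 + 4z^2 - z - 1) = 4z^3 + 4z^2 + 1.
N(-2) = -15.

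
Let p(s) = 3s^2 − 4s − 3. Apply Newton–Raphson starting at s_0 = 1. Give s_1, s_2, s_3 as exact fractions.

s_1 = 3, s_2 = 15/7, s_3 = 411/217

p'(s) = 6s − 4.
p(1) = −4, p'(1) = 2, so s_1 = 1 − (−4)/2 = 3.
p(3) = 12, p'(3) = 14, so s_2 = 3 − 12/14 = 15/7.
p(15/7) = 108/49, p'(15/7) = 62/7, so s_3 = (15/7) − (108/49)/(62/7) = 411/217.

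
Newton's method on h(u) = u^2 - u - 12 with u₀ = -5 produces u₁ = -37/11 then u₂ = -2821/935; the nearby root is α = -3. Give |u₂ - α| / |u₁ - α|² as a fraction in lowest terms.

11/85

u₁ - α = -37/11 - (-3) = -37/11 + 3 = -4/11, so |u₁ - α| = 4/11.
u₂ - α = -2821/935 - (-3) = -2821/935 + 3 = -16/935, so |u₂ - α| = 16/935.
|u₁ - α|² = 16/121.
Ratio = (16/935) / (16/121) = 11/85.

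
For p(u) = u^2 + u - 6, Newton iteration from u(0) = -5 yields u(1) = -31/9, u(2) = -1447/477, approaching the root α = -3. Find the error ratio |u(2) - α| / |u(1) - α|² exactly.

9/53

u(1) - α = -31/9 - (-3) = -31/9 + 3 = -4/9, so |u(1) - α| = 4/9.
u(2) - α = -1447/477 - (-3) = -1447/477 + 3 = -16/477, so |u(2) - α| = 16/477.
|u(1) - α|² = 16/81.
Ratio = (16/477) / (16/81) = 9/53.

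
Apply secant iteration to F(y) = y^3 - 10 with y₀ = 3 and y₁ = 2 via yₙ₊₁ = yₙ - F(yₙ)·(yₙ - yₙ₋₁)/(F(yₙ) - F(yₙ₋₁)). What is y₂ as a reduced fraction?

40/19

F(3) = 17, F(2) = -2. y₂ = 2 - (-2)·(2 - 3)/((-2) - 17) = 40/19.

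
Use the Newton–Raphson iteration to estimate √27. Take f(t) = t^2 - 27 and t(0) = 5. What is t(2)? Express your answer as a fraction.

f'(t) = 2t.
f(5) = -2, f'(5) = 10, so t(1) = 5 - (-2)/10 = 26/5.
f(26/5) = 1/25, f'(26/5) = 52/5, so t(2) = (26/5) - (1/25)/(52/5) = 1351/260.

1351/260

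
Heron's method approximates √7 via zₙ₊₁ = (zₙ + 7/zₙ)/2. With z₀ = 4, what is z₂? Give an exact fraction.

z₁ = (4 + 7/4)/2 = 23/8.
z₂ = (23/8 + 7/(23/8))/2 = 977/368.

977/368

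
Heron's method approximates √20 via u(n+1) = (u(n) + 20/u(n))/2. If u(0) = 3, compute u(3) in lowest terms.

4858801/1086456

u(1) = (3 + 20/3)/2 = 29/6.
u(2) = (29/6 + 20/(29/6))/2 = 1561/348.
u(3) = (1561/348 + 20/(1561/348))/2 = 4858801/1086456.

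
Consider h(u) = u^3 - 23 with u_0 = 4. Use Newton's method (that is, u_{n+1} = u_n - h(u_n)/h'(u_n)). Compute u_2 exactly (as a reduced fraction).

4714759/1641672

h'(u) = 3u^2.
h(4) = 41, h'(4) = 48, so u_1 = 4 - 41/48 = 151/48.
h(151/48) = 899335/110592, h'(151/48) = 22801/768, so u_2 = (151/48) - (899335/110592)/(22801/768) = 4714759/1641672.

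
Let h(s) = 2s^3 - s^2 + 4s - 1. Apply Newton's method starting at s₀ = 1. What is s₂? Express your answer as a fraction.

h'(s) = 6s^2 - 2s + 4.
h(1) = 4, h'(1) = 8, so s₁ = 1 - 4/8 = 1/2.
h(1/2) = 1, h'(1/2) = 9/2, so s₂ = (1/2) - 1/(9/2) = 5/18.

5/18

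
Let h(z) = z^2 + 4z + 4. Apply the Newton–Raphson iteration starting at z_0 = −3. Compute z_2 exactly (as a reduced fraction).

h'(z) = 2z + 4.
h(−3) = 1, h'(−3) = −2, so z_1 = (−3) − 1/(−2) = −5/2.
h(−5/2) = 1/4, h'(−5/2) = −1, so z_2 = (−5/2) − (1/4)/(−1) = −9/4.

−9/4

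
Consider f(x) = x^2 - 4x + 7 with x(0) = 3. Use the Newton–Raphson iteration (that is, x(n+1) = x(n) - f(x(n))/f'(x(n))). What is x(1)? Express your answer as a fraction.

1

f'(x) = 2x - 4.
f(3) = 4, f'(3) = 2, so x(1) = 3 - 4/2 = 1.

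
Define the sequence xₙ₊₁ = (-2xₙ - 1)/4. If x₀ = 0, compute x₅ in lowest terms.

-11/64

x₁ = (-2·0 - 1)/4 = -1/4.
x₂ = (-2·(-1/4) - 1)/4 = -1/8.
x₃ = (-2·(-1/8) - 1)/4 = -3/16.
x₄ = (-2·(-3/16) - 1)/4 = -5/32.
x₅ = (-2·(-5/32) - 1)/4 = -11/64.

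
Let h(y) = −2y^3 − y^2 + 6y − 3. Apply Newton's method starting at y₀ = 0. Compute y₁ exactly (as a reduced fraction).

1/2

h'(y) = −6y^2 − 2y + 6.
h(0) = −3, h'(0) = 6, so y₁ = 0 − (−3)/6 = 1/2.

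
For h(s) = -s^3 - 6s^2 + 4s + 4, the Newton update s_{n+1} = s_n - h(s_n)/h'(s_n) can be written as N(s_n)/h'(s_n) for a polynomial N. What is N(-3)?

-4

h'(s) = -3s^2 - 12s + 4.
N(s) = s·h'(s) - h(s) = s·(-3s^2 - 12s + 4) - (-s^3 - 6s^2 + 4s + 4) = -2s^3 - 6s^2 - 4.
N(-3) = -4.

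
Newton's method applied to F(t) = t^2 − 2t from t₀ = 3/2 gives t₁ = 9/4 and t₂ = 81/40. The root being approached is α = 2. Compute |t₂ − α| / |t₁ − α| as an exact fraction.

t₁ − α = 9/4 − 2 = 1/4, so |t₁ − α| = 1/4.
t₂ − α = 81/40 − 2 = 1/40, so |t₂ − α| = 1/40.
Ratio = (1/40) / (1/4) = 1/10.

1/10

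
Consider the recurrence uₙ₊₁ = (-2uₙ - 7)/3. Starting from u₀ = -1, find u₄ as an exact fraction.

u₁ = (-2·(-1) - 7)/3 = -5/3.
u₂ = (-2·(-5/3) - 7)/3 = -11/9.
u₃ = (-2·(-11/9) - 7)/3 = -41/27.
u₄ = (-2·(-41/27) - 7)/3 = -107/81.

-107/81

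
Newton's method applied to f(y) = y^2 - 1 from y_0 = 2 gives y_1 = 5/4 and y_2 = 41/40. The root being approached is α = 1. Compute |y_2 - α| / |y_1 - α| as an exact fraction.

1/10

y_1 - α = 5/4 - 1 = 1/4, so |y_1 - α| = 1/4.
y_2 - α = 41/40 - 1 = 1/40, so |y_2 - α| = 1/40.
Ratio = (1/40) / (1/4) = 1/10.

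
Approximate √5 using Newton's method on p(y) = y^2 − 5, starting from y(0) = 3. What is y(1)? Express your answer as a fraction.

p'(y) = 2y.
p(3) = 4, p'(3) = 6, so y(1) = 3 − 4/6 = 7/3.

7/3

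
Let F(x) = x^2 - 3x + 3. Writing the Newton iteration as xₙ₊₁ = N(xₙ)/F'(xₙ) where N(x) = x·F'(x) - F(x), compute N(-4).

F'(x) = 2x - 3.
N(x) = x·F'(x) - F(x) = x·(2x - 3) - (x^2 - 3x + 3) = x^2 - 3.
N(-4) = 13.

13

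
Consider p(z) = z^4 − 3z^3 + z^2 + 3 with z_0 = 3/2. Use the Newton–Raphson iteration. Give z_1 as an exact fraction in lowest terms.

p'(z) = 4z^3 − 9z^2 + 2z.
p(3/2) = 3/16, p'(3/2) = −15/4, so z_1 = (3/2) − (3/16)/(−15/4) = 31/20.

31/20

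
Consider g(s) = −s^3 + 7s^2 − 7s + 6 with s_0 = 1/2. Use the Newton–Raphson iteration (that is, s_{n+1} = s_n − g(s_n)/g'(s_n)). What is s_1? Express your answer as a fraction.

6

g'(s) = −3s^2 + 14s − 7.
g(1/2) = 33/8, g'(1/2) = −3/4, so s_1 = (1/2) − (33/8)/(−3/4) = 6.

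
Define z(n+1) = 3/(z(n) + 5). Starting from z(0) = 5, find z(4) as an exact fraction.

z(1) = 3/(5 + 5) = 3/10.
z(2) = 3/(3/10 + 5) = 30/53.
z(3) = 3/(30/53 + 5) = 159/295.
z(4) = 3/(159/295 + 5) = 885/1634.

885/1634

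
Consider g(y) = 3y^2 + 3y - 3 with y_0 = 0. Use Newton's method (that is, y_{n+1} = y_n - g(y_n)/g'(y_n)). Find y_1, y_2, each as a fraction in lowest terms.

g'(y) = 6y + 3.
g(0) = -3, g'(0) = 3, so y_1 = 0 - (-3)/3 = 1.
g(1) = 3, g'(1) = 9, so y_2 = 1 - 3/9 = 2/3.

y_1 = 1, y_2 = 2/3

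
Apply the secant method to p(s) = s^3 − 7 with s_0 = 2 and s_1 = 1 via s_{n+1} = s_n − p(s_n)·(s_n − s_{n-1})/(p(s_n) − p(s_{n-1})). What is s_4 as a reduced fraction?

10814185/5656543

p(2) = 1, p(1) = −6. s_2 = 1 − (−6)·(1 − 2)/((−6) − 1) = 13/7.
p(1) = −6, p(13/7) = −204/343. s_3 = (13/7) − (−204/343)·((13/7) − 1)/((−204/343) − (−6)) = 201/103.
p(13/7) = −204/343, p(201/103) = 471512/1092727. s_4 = (201/103) − (471512/1092727)·((201/103) − (13/7))/((471512/1092727) − (−204/343)) = 10814185/5656543.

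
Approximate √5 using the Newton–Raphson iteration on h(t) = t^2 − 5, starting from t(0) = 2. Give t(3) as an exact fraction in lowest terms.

51841/23184

h'(t) = 2t.
h(2) = −1, h'(2) = 4, so t(1) = 2 − (−1)/4 = 9/4.
h(9/4) = 1/16, h'(9/4) = 9/2, so t(2) = (9/4) − (1/16)/(9/2) = 161/72.
h(161/72) = 1/5184, h'(161/72) = 161/36, so t(3) = (161/72) − (1/5184)/(161/36) = 51841/23184.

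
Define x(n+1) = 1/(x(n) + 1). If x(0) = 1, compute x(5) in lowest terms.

8/13

x(1) = 1/(1 + 1) = 1/2.
x(2) = 1/(1/2 + 1) = 2/3.
x(3) = 1/(2/3 + 1) = 3/5.
x(4) = 1/(3/5 + 1) = 5/8.
x(5) = 1/(5/8 + 1) = 8/13.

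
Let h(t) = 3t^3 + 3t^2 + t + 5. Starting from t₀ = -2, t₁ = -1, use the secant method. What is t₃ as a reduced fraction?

-428/259

h(-2) = -9, h(-1) = 4. t₂ = (-1) - 4·((-1) - (-2))/(4 - (-9)) = -17/13.
h(-1) = 4, h(-17/13) = 4644/2197. t₃ = (-17/13) - (4644/2197)·((-17/13) - (-1))/((4644/2197) - 4) = -428/259.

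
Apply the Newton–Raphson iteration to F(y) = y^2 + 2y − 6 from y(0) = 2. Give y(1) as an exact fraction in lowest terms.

F'(y) = 2y + 2.
F(2) = 2, F'(2) = 6, so y(1) = 2 − 2/6 = 5/3.

5/3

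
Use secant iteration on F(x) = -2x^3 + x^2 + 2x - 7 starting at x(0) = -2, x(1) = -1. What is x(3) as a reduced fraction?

F(-2) = 9, F(-1) = -6. x(2) = (-1) - (-6)·((-1) - (-2))/((-6) - 9) = -7/5.
F(-1) = -6, F(-7/5) = -294/125. x(3) = (-7/5) - (-294/125)·((-7/5) - (-1))/((-294/125) - (-6)) = -63/38.

-63/38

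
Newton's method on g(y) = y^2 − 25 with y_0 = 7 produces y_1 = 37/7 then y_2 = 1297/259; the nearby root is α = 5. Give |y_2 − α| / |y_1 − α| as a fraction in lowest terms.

y_1 − α = 37/7 − 5 = 2/7, so |y_1 − α| = 2/7.
y_2 − α = 1297/259 − 5 = 2/259, so |y_2 − α| = 2/259.
Ratio = (2/259) / (2/7) = 1/37.

1/37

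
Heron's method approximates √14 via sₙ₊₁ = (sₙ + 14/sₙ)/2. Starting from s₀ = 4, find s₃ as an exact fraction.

403201/107760

s₁ = (4 + 14/4)/2 = 15/4.
s₂ = (15/4 + 14/(15/4))/2 = 449/120.
s₃ = (449/120 + 14/(449/120))/2 = 403201/107760.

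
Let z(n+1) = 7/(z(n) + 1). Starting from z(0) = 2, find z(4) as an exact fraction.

z(1) = 7/(2 + 1) = 7/3.
z(2) = 7/(7/3 + 1) = 21/10.
z(3) = 7/(21/10 + 1) = 70/31.
z(4) = 7/(70/31 + 1) = 217/101.

217/101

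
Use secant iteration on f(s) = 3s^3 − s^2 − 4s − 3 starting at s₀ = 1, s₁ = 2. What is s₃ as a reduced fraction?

f(1) = −5, f(2) = 9. s₂ = 2 − 9·(2 − 1)/(9 − (−5)) = 19/14.
f(2) = 9, f(19/14) = −7605/2744. s₃ = (19/14) − (−7605/2744)·((19/14) − 2)/((−7605/2744) − 9) = 5414/3589.

5414/3589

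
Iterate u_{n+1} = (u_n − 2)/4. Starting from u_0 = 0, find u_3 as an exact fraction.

u_1 = (0 − 2)/4 = −1/2.
u_2 = ((−1/2) − 2)/4 = −5/8.
u_3 = ((−5/8) − 2)/4 = −21/32.

−21/32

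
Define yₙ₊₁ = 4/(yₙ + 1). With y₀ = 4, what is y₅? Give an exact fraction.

y₁ = 4/(4 + 1) = 4/5.
y₂ = 4/(4/5 + 1) = 20/9.
y₃ = 4/(20/9 + 1) = 36/29.
y₄ = 4/(36/29 + 1) = 116/65.
y₅ = 4/(116/65 + 1) = 260/181.

260/181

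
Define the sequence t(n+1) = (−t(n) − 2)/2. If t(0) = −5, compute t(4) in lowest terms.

−15/16

t(1) = (−(−5) − 2)/2 = 3/2.
t(2) = (−(3/2) − 2)/2 = −7/4.
t(3) = (−(−7/4) − 2)/2 = −1/8.
t(4) = (−(−1/8) − 2)/2 = −15/16.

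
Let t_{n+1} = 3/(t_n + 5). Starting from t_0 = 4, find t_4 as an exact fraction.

267/493

t_1 = 3/(4 + 5) = 1/3.
t_2 = 3/(1/3 + 5) = 9/16.
t_3 = 3/(9/16 + 5) = 48/89.
t_4 = 3/(48/89 + 5) = 267/493.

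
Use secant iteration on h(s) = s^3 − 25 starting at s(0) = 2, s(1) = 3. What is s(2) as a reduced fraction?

55/19

h(2) = −17, h(3) = 2. s(2) = 3 − 2·(3 − 2)/(2 − (−17)) = 55/19.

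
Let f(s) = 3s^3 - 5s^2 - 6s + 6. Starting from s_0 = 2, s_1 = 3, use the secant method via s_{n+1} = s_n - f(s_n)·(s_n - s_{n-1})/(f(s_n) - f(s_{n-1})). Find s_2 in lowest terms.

f(2) = -2, f(3) = 24. s_2 = 3 - 24·(3 - 2)/(24 - (-2)) = 27/13.

27/13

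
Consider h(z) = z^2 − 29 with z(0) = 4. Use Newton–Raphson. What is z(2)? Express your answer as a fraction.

3881/720

h'(z) = 2z.
h(4) = −13, h'(4) = 8, so z(1) = 4 − (−13)/8 = 45/8.
h(45/8) = 169/64, h'(45/8) = 45/4, so z(2) = (45/8) − (169/64)/(45/4) = 3881/720.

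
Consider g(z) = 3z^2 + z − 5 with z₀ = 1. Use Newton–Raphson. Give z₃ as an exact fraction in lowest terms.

g'(z) = 6z + 1.
g(1) = −1, g'(1) = 7, so z₁ = 1 − (−1)/7 = 8/7.
g(8/7) = 3/49, g'(8/7) = 55/7, so z₂ = (8/7) − (3/49)/(55/7) = 437/385.
g(437/385) = 27/148225, g'(437/385) = 3007/385, so z₃ = (437/385) − (27/148225)/(3007/385) = 1314032/1157695.

1314032/1157695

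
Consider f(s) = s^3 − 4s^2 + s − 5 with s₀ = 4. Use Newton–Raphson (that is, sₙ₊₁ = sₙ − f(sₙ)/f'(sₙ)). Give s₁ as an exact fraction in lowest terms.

f'(s) = 3s^2 − 8s + 1.
f(4) = −1, f'(4) = 17, so s₁ = 4 − (−1)/17 = 69/17.

69/17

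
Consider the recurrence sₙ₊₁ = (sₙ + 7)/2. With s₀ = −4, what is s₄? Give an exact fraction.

101/16

s₁ = ((−4) + 7)/2 = 3/2.
s₂ = ((3/2) + 7)/2 = 17/4.
s₃ = ((17/4) + 7)/2 = 45/8.
s₄ = ((45/8) + 7)/2 = 101/16.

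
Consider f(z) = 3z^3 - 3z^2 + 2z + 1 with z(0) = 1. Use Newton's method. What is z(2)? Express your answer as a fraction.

-137/130

f'(z) = 9z^2 - 6z + 2.
f(1) = 3, f'(1) = 5, so z(1) = 1 - 3/5 = 2/5.
f(2/5) = 189/125, f'(2/5) = 26/25, so z(2) = (2/5) - (189/125)/(26/25) = -137/130.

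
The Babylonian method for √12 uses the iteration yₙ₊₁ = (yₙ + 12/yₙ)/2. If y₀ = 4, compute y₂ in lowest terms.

97/28

y₁ = (4 + 12/4)/2 = 7/2.
y₂ = (7/2 + 12/(7/2))/2 = 97/28.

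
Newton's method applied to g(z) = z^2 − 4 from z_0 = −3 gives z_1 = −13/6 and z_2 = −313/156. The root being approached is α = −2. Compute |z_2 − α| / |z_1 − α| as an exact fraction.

z_1 − α = −13/6 − (−2) = −13/6 + 2 = −1/6, so |z_1 − α| = 1/6.
z_2 − α = −313/156 − (−2) = −313/156 + 2 = −1/156, so |z_2 − α| = 1/156.
Ratio = (1/156) / (1/6) = 1/26.

1/26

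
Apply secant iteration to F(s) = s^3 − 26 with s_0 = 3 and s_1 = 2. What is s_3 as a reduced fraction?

3319/1118

F(3) = 1, F(2) = −18. s_2 = 2 − (−18)·(2 − 3)/((−18) − 1) = 56/19.
F(2) = −18, F(56/19) = −2718/6859. s_3 = (56/19) − (−2718/6859)·((56/19) − 2)/((−2718/6859) − (−18)) = 3319/1118.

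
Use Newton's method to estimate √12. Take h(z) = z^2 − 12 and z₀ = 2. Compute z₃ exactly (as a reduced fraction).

97/28

h'(z) = 2z.
h(2) = −8, h'(2) = 4, so z₁ = 2 − (−8)/4 = 4.
h(4) = 4, h'(4) = 8, so z₂ = 4 − 4/8 = 7/2.
h(7/2) = 1/4, h'(7/2) = 7, so z₃ = (7/2) − (1/4)/7 = 97/28.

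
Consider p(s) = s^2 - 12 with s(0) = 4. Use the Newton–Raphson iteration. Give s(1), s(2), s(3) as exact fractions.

p'(s) = 2s.
p(4) = 4, p'(4) = 8, so s(1) = 4 - 4/8 = 7/2.
p(7/2) = 1/4, p'(7/2) = 7, so s(2) = (7/2) - (1/4)/7 = 97/28.
p(97/28) = 1/784, p'(97/28) = 97/14, so s(3) = (97/28) - (1/784)/(97/14) = 18817/5432.

s(1) = 7/2, s(2) = 97/28, s(3) = 18817/5432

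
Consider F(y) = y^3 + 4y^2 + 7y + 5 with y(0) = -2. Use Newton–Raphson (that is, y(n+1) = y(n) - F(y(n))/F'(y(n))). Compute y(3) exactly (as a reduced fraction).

F'(y) = 3y^2 + 8y + 7.
F(-2) = -1, F'(-2) = 3, so y(1) = (-2) - (-1)/3 = -5/3.
F(-5/3) = -5/27, F'(-5/3) = 2, so y(2) = (-5/3) - (-5/27)/2 = -85/54.
F(-85/54) = -1225/157464, F'(-85/54) = 1789/972, so y(3) = (-85/54) - (-1225/157464)/(1789/972) = -227485/144909.

-227485/144909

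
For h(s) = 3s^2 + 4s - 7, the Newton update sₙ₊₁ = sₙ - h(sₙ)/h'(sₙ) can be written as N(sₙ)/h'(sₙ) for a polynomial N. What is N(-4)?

h'(s) = 6s + 4.
N(s) = s·h'(s) - h(s) = s·(6s + 4) - (3s^2 + 4s - 7) = 3s^2 + 7.
N(-4) = 55.

55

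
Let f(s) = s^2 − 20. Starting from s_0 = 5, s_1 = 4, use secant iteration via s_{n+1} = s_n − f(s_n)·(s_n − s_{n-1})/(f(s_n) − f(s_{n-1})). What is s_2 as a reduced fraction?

f(5) = 5, f(4) = −4. s_2 = 4 − (−4)·(4 − 5)/((−4) − 5) = 40/9.

40/9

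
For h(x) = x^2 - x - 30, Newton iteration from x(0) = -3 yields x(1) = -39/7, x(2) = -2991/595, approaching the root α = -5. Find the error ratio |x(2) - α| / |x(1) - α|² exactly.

x(1) - α = -39/7 - (-5) = -39/7 + 5 = -4/7, so |x(1) - α| = 4/7.
x(2) - α = -2991/595 - (-5) = -2991/595 + 5 = -16/595, so |x(2) - α| = 16/595.
|x(1) - α|² = 16/49.
Ratio = (16/595) / (16/49) = 7/85.

7/85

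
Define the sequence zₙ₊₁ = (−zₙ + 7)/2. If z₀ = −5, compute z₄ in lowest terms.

15/8

z₁ = (−(−5) + 7)/2 = 6.
z₂ = (−6 + 7)/2 = 1/2.
z₃ = (−(1/2) + 7)/2 = 13/4.
z₄ = (−(13/4) + 7)/2 = 15/8.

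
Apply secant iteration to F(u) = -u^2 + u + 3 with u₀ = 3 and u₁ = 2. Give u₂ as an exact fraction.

F(3) = -3, F(2) = 1. u₂ = 2 - 1·(2 - 3)/(1 - (-3)) = 9/4.

9/4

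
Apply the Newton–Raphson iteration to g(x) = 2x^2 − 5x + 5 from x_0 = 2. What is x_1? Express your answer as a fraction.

1

g'(x) = 4x − 5.
g(2) = 3, g'(2) = 3, so x_1 = 2 − 3/3 = 1.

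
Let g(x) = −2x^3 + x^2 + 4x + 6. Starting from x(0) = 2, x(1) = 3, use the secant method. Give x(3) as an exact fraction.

52746/25151

g(2) = 2, g(3) = −27. x(2) = 3 − (−27)·(3 − 2)/((−27) − 2) = 60/29.
g(3) = −27, g(60/29) = 20574/24389. x(3) = (60/29) − (20574/24389)·((60/29) − 3)/((20574/24389) − (−27)) = 52746/25151.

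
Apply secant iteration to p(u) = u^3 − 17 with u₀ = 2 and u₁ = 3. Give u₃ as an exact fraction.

p(2) = −9, p(3) = 10. u₂ = 3 − 10·(3 − 2)/(10 − (−9)) = 47/19.
p(3) = 10, p(47/19) = −12780/6859. u₃ = (47/19) − (−12780/6859)·((47/19) − 3)/((−12780/6859) − 10) = 20801/8137.

20801/8137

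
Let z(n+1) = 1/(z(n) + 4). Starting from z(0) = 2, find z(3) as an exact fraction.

25/106

z(1) = 1/(2 + 4) = 1/6.
z(2) = 1/(1/6 + 4) = 6/25.
z(3) = 1/(6/25 + 4) = 25/106.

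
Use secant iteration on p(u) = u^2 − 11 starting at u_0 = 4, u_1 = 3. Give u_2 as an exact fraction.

23/7

p(4) = 5, p(3) = −2. u_2 = 3 − (−2)·(3 − 4)/((−2) − 5) = 23/7.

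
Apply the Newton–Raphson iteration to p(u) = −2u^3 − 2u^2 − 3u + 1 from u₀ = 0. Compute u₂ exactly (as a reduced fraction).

37/135

p'(u) = −6u^2 − 4u − 3.
p(0) = 1, p'(0) = −3, so u₁ = 0 − 1/(−3) = 1/3.
p(1/3) = −8/27, p'(1/3) = −5, so u₂ = (1/3) − (−8/27)/(−5) = 37/135.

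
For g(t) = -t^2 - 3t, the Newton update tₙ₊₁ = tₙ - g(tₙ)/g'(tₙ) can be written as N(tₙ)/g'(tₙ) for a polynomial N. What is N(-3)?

-9

g'(t) = -2t - 3.
N(t) = t·g'(t) - g(t) = t·(-2t - 3) - (-t^2 - 3t) = -t^2.
N(-3) = -9.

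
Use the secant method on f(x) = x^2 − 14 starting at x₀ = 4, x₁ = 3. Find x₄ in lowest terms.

4591/1227

f(4) = 2, f(3) = −5. x₂ = 3 − (−5)·(3 − 4)/((−5) − 2) = 26/7.
f(3) = −5, f(26/7) = −10/49. x₃ = (26/7) − (−10/49)·((26/7) − 3)/((−10/49) − (−5)) = 176/47.
f(26/7) = −10/49, f(176/47) = 50/2209. x₄ = (176/47) − (50/2209)·((176/47) − (26/7))/((50/2209) − (−10/49)) = 4591/1227.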